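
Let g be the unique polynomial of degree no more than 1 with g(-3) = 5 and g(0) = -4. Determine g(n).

Write g(n) = an + b. Substituting each data point gives a linear system:
  -3a + b = 5
  b = -4
Solving the system yields a = -3, b = -4.
So g(n) = -3n - 4.
Check: g(0) = -4. ✓

g(n) = -3n - 4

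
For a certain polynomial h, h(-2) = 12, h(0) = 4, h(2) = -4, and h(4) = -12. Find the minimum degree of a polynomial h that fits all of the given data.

1

Forward differences of the values at n = -2, 0, 2, 4:
  h  : 12  4  -4  -12
  Δ  : -8  -8  -8
  Δ^2: 0  0
  Δ^3: 0
The first differences are constant (-8) and nonzero, while all higher differences vanish, so the minimal degree is 1.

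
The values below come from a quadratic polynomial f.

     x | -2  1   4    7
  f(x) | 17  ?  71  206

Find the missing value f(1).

8

On equispaced nodes a degree-2 polynomial has vanishing third forward difference, so
  - f(-2) + 3·f(1) - 3·f(4) + f(7) = 0.
Substituting the known values and solving for f(1):
  3·f(1) = 24
  f(1) = 8.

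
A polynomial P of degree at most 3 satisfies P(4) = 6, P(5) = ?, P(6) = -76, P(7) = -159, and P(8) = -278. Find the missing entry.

-23

The 4 known points determine the degree-3 polynomial uniquely.
Write P(t) = at^3 + bt^2 + ct + d. Substituting each data point gives a linear system:
  64a + 16b + 4c + d = 6
  216a + 36b + 6c + d = -76
  343a + 49b + 7c + d = -159
  512a + 64b + 8c + d = -278
Solving the system yields a = -1, b = 3, c = 5, d = 2.
So P(t) = -t³ + 3t² + 5t + 2.
Then P(5) = -23.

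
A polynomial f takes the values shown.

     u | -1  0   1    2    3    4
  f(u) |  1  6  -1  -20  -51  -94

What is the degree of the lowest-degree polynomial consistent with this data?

2

Forward differences of the values at u = -1, 0, 1, 2, 3, 4:
  f  : 1  6  -1  -20  -51  -94
  Δ  : 5  -7  -19  -31  -43
  Δ^2: -12  -12  -12  -12
  Δ^3: 0  0  0
  Δ^4: 0  0
  Δ^5: 0
The second differences are constant (-12) and nonzero, while all higher differences vanish, so the minimal degree is 2.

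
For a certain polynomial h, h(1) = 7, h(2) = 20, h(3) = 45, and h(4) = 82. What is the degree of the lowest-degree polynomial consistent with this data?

2

Forward differences of the values at s = 1, 2, 3, 4:
  h  : 7  20  45  82
  Δ  : 13  25  37
  Δ^2: 12  12
  Δ^3: 0
The second differences are constant (12) and nonzero, while all higher differences vanish, so the minimal degree is 2.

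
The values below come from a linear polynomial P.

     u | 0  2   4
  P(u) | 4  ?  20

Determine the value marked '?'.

12

The 2 known points determine the degree-1 polynomial uniquely.
Write P(u) = au + b. Substituting each data point gives a linear system:
  b = 4
  4a + b = 20
Solving the system yields a = 4, b = 4.
So P(u) = 4u + 4.
Then P(2) = 12.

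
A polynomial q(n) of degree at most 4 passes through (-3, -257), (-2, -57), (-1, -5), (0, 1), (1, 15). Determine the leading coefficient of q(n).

Write q(n) = an^4 + bn^3 + cn^2 + dn + e. Substituting each data point gives a linear system:
  81a - 27b + 9c - 3d + e = -257
  16a - 8b + 4c - 2d + e = -57
  a - b + c - d + e = -5
  e = 1
  a + b + c + d + e = 15
Solving the system yields a = -2, b = 5, c = 6, d = 5, e = 1.
So q(n) = -2n^4 + 5n^3 + 6n^2 + 5n + 1.
The leading coefficient is -2.

-2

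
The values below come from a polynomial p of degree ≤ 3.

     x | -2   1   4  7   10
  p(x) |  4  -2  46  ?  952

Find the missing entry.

On equispaced nodes a degree-3 polynomial has vanishing fourth forward difference, so
  p(-2) - 4·p(1) + 6·p(4) - 4·p(7) + p(10) = 0.
Substituting the known values and solving for p(7):
  -4·p(7) = -1240
  p(7) = 310.

310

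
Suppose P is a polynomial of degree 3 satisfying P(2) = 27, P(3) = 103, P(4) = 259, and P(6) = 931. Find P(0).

-5

Using the Lagrange interpolation formula with nodes 2, 3, 4, 6:
  L_0(x) = (x - 3)(x - 4)(x - 6) / -8
  L_1(x) = (x - 2)(x - 4)(x - 6) / 3
  L_2(x) = (x - 2)(x - 3)(x - 6) / -4
  L_3(x) = (x - 2)(x - 3)(x - 4) / 24
Then P(x) = 27·L_0(x) + 103·L_1(x) + 259·L_2(x) + 931·L_3(x).
Expanding and collecting terms gives P(x) = 5x^3 - 5x^2 + 6x - 5.
Evaluating at x = 0: P(0) = -5.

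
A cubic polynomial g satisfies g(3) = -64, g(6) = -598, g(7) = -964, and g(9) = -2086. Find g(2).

-14

Using the Lagrange interpolation formula with nodes 3, 6, 7, 9:
  L_0(t) = (t - 6)(t - 7)(t - 9) / -72
  L_1(t) = (t - 3)(t - 7)(t - 9) / 9
  L_2(t) = (t - 3)(t - 6)(t - 9) / -8
  L_3(t) = (t - 3)(t - 6)(t - 7) / 36
Then g(t) = -64·L_0(t) - 598·L_1(t) - 964·L_2(t) - 2086·L_3(t).
Expanding and collecting terms gives g(t) = -3t³ + t² + 2t + 2.
Evaluating at t = 2: g(2) = -14.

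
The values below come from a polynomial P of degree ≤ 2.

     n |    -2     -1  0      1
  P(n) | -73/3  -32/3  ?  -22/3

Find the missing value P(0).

The 3 known points determine the degree-2 polynomial uniquely.
Write P(n) = an^2 + bn + c. Substituting each data point gives a linear system:
  4a - 2b + c = -73/3
  a - b + c = -32/3
  a + b + c = -22/3
Solving the system yields a = -4, b = 5/3, c = -5.
So P(n) = -4n^2 + (5/3)n - 5.
Then P(0) = -5.

-5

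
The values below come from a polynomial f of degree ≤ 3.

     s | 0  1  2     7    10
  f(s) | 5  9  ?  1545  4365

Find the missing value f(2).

45

The 4 known points determine the degree-3 polynomial uniquely.
Write f(s) = as^3 + bs^2 + cs + d. Substituting each data point gives a linear system:
  d = 5
  a + b + c + d = 9
  343a + 49b + 7c + d = 1545
  1000a + 100b + 10c + d = 4365
Solving the system yields a = 4, b = 4, c = -4, d = 5.
So f(s) = 4s^3 + 4s^2 - 4s + 5.
Then f(2) = 45.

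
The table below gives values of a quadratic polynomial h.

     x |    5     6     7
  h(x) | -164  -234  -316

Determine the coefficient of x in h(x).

Write h(x) = ax^2 + bx + c. Substituting each data point gives a linear system:
  25a + 5b + c = -164
  36a + 6b + c = -234
  49a + 7b + c = -316
Solving the system yields a = -6, b = -4, c = 6.
So h(x) = -6x² - 4x + 6.
The coefficient of x is -4.

-4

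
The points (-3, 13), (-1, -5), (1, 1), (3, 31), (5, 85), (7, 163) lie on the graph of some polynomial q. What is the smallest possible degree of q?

2

Forward differences of the values at u = -3, -1, 1, 3, 5, 7:
  q  : 13  -5  1  31  85  163
  Δ  : -18  6  30  54  78
  Δ^2: 24  24  24  24
  Δ^3: 0  0  0
  Δ^4: 0  0
  Δ^5: 0
The second differences are constant (24) and nonzero, while all higher differences vanish, so the minimal degree is 2.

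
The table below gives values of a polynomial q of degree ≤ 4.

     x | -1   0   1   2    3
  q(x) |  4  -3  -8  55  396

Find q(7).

13780

Using the Lagrange interpolation formula with nodes -1, 0, 1, 2, 3:
  L_0(x) = x(x - 1)(x - 2)(x - 3) / 24
  L_1(x) = (x + 1)(x - 1)(x - 2)(x - 3) / -6
  L_2(x) = (x + 1)x(x - 2)(x - 3) / 4
  L_3(x) = (x + 1)x(x - 1)(x - 3) / -6
  L_4(x) = (x + 1)x(x - 1)(x - 2) / 24
Then q(x) = 4·L_0(x) - 3·L_1(x) - 8·L_2(x) + 55·L_3(x) + 396·L_4(x).
Expanding and collecting terms gives q(x) = 6x⁴ - x³ - 5x² - 5x - 3.
Evaluating at x = 7: q(7) = 13780.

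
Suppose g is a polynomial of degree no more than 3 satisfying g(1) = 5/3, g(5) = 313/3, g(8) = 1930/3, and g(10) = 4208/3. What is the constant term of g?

6

Write g(u) = au^3 + bu^2 + cu + d. Substituting each data point gives a linear system:
  a + b + c + d = 5/3
  125a + 25b + 5c + d = 313/3
  512a + 64b + 8c + d = 1930/3
  1000a + 100b + 10c + d = 4208/3
Solving the system yields a = 2, b = -6, c = -1/3, d = 6.
So g(u) = 2u^3 - 6u^2 - (1/3)u + 6.
The constant term is 6.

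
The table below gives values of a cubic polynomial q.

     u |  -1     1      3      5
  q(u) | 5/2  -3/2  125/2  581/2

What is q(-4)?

-74

Using the Lagrange interpolation formula with nodes -1, 1, 3, 5:
  L_0(u) = (u - 1)(u - 3)(u - 5) / -48
  L_1(u) = (u + 1)(u - 3)(u - 5) / 16
  L_2(u) = (u + 1)(u - 1)(u - 5) / -16
  L_3(u) = (u + 1)(u - 1)(u - 3) / 48
Then q(u) = 5/2·L_0(u) - 3/2·L_1(u) + 125/2·L_2(u) + 581/2·L_3(u).
Expanding and collecting terms gives q(u) = 2u³ + (5/2)u² - 4u - 2.
Evaluating at u = -4: q(-4) = -74.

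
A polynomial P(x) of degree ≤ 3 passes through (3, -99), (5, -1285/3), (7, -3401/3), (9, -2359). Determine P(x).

Using the Lagrange interpolation formula with nodes 3, 5, 7, 9:
  L_0(x) = (x - 5)(x - 7)(x - 9) / -48
  L_1(x) = (x - 3)(x - 7)(x - 9) / 16
  L_2(x) = (x - 3)(x - 5)(x - 9) / -16
  L_3(x) = (x - 3)(x - 5)(x - 7) / 48
Then P(x) = -99·L_0(x) - 1285/3·L_1(x) - 3401/3·L_2(x) - 2359·L_3(x).
Expanding and collecting terms gives P(x) = -3x^3 - 2x^2 - (5/3)x + 5.
Check: P(7) = -3401/3. ✓

P(x) = -3x^3 - 2x^2 - (5/3)x + 5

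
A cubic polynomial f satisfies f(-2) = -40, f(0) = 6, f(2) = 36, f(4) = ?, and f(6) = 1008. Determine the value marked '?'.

The 4 known points determine the degree-3 polynomial uniquely.
Write f(t) = at^3 + bt^2 + ct + d. Substituting each data point gives a linear system:
  -8a + 4b - 2c + d = -40
  d = 6
  8a + 4b + 2c + d = 36
  216a + 36b + 6c + d = 1008
Solving the system yields a = 5, b = -2, c = -1, d = 6.
So f(t) = 5t^3 - 2t^2 - t + 6.
Then f(4) = 290.

290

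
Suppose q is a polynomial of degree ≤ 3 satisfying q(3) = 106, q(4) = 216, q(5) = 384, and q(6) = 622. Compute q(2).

Using the Lagrange interpolation formula with nodes 3, 4, 5, 6:
  L_0(x) = (x - 4)(x - 5)(x - 6) / -6
  L_1(x) = (x - 3)(x - 5)(x - 6) / 2
  L_2(x) = (x - 3)(x - 4)(x - 6) / -2
  L_3(x) = (x - 3)(x - 4)(x - 5) / 6
Then q(x) = 106·L_0(x) + 216·L_1(x) + 384·L_2(x) + 622·L_3(x).
Expanding and collecting terms gives q(x) = 2x^3 + 5x^2 + x + 4.
Evaluating at x = 2: q(2) = 42.

42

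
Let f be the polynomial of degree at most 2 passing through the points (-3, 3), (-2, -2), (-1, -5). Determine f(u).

f(u) = u^2 - 6

Write f(u) = au^2 + bu + c. Substituting each data point gives a linear system:
  9a - 3b + c = 3
  4a - 2b + c = -2
  a - b + c = -5
Solving the system yields a = 1, b = 0, c = -6.
So f(u) = u² - 6.
Check: f(-3) = 3. ✓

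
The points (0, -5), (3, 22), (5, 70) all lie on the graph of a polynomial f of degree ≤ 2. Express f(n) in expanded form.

f(n) = 3n^2 - 5

Using the Lagrange interpolation formula with nodes 0, 3, 5:
  L_0(n) = (n - 3)(n - 5) / 15
  L_1(n) = n(n - 5) / -6
  L_2(n) = n(n - 3) / 10
Then f(n) = -5·L_0(n) + 22·L_1(n) + 70·L_2(n).
Expanding and collecting terms gives f(n) = 3n² - 5.
Check: f(0) = -5. ✓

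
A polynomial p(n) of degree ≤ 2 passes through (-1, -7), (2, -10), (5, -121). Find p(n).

p(n) = -6n^2 + 5n + 4

Using the Lagrange interpolation formula with nodes -1, 2, 5:
  L_0(n) = (n - 2)(n - 5) / 18
  L_1(n) = (n + 1)(n - 5) / -9
  L_2(n) = (n + 1)(n - 2) / 18
Then p(n) = -7·L_0(n) - 10·L_1(n) - 121·L_2(n).
Expanding and collecting terms gives p(n) = -6n^2 + 5n + 4.
Check: p(5) = -121. ✓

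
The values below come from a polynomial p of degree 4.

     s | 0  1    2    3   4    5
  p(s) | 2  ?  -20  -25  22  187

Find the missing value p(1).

On equispaced nodes a degree-4 polynomial has vanishing fifth forward difference, so
  - p(0) + 5·p(1) - 10·p(2) + 10·p(3) - 5·p(4) + p(5) = 0.
Substituting the known values and solving for p(1):
  5·p(1) = -25
  p(1) = -5.

-5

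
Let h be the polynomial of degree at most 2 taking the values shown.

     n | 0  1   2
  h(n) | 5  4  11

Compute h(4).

Forward differences of the values at n = 0, 1, 2:
  h  : 5  4  11
  Δ  : -1  7
  Δ^2: 8
The second differences are constant, confirming degree 2.
Interpolating (Newton forward form) and evaluating at n = 4 gives h(4) = 49.

49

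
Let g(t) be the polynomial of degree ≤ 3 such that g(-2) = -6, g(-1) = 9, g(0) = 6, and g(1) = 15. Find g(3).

189

Write g(t) = at^3 + bt^2 + ct + d. Substituting each data point gives a linear system:
  -8a + 4b - 2c + d = -6
  -a + b - c + d = 9
  d = 6
  a + b + c + d = 15
Solving the system yields a = 5, b = 6, c = -2, d = 6.
So g(t) = 5t^3 + 6t^2 - 2t + 6.
Then g(3) = 189.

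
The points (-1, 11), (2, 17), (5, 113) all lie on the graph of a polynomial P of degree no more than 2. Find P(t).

P(t) = 5t^2 - 3t + 3

Using the Lagrange interpolation formula with nodes -1, 2, 5:
  L_0(t) = (t - 2)(t - 5) / 18
  L_1(t) = (t + 1)(t - 5) / -9
  L_2(t) = (t + 1)(t - 2) / 18
Then P(t) = 11·L_0(t) + 17·L_1(t) + 113·L_2(t).
Expanding and collecting terms gives P(t) = 5t² - 3t + 3.
Check: P(2) = 17. ✓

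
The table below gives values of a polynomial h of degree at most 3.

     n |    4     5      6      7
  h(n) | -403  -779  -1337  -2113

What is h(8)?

-3143

Using the Lagrange interpolation formula with nodes 4, 5, 6, 7:
  L_0(n) = (n - 5)(n - 6)(n - 7) / -6
  L_1(n) = (n - 4)(n - 6)(n - 7) / 2
  L_2(n) = (n - 4)(n - 5)(n - 7) / -2
  L_3(n) = (n - 4)(n - 5)(n - 6) / 6
Then h(n) = -403·L_0(n) - 779·L_1(n) - 1337·L_2(n) - 2113·L_3(n).
Expanding and collecting terms gives h(n) = -6n^3 - n^2 - n + 1.
Evaluating at n = 8: h(8) = -3143.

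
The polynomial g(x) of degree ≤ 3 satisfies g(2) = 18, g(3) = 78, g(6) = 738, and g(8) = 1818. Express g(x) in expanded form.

g(x) = 4x^3 - 4x^2 + 4x - 6

Using the Lagrange interpolation formula with nodes 2, 3, 6, 8:
  L_0(x) = (x - 3)(x - 6)(x - 8) / -24
  L_1(x) = (x - 2)(x - 6)(x - 8) / 15
  L_2(x) = (x - 2)(x - 3)(x - 8) / -24
  L_3(x) = (x - 2)(x - 3)(x - 6) / 60
Then g(x) = 18·L_0(x) + 78·L_1(x) + 738·L_2(x) + 1818·L_3(x).
Expanding and collecting terms gives g(x) = 4x^3 - 4x^2 + 4x - 6.
Check: g(6) = 738. ✓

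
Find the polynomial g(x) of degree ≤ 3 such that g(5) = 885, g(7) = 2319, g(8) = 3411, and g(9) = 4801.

g(x) = 6x^3 + 5x^2 + 3x - 5

Write g(x) = ax^3 + bx^2 + cx + d. Substituting each data point gives a linear system:
  125a + 25b + 5c + d = 885
  343a + 49b + 7c + d = 2319
  512a + 64b + 8c + d = 3411
  729a + 81b + 9c + d = 4801
Solving the system yields a = 6, b = 5, c = 3, d = -5.
So g(x) = 6x^3 + 5x^2 + 3x - 5.
Check: g(7) = 2319. ✓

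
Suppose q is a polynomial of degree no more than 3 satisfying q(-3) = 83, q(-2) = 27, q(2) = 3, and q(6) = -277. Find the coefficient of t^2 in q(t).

4

Write q(t) = at^3 + bt^2 + ct + d. Substituting each data point gives a linear system:
  -27a + 9b - 3c + d = 83
  -8a + 4b - 2c + d = 27
  8a + 4b + 2c + d = 3
  216a + 36b + 6c + d = -277
Solving the system yields a = -2, b = 4, c = 2, d = -1.
So q(t) = -2t^3 + 4t^2 + 2t - 1.
The coefficient of t^2 is 4.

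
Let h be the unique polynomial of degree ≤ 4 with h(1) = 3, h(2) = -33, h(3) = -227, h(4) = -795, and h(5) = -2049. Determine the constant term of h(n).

1

Write h(n) = an^4 + bn^3 + cn^2 + dn + e. Substituting each data point gives a linear system:
  a + b + c + d + e = 3
  16a + 8b + 4c + 2d + e = -33
  81a + 27b + 9c + 3d + e = -227
  256a + 64b + 16c + 4d + e = -795
  625a + 125b + 25c + 5d + e = -2049
Solving the system yields a = -4, b = 4, c = -3, d = 5, e = 1.
So h(n) = -4n⁴ + 4n³ - 3n² + 5n + 1.
The constant term is 1.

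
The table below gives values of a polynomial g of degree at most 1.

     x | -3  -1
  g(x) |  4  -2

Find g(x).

Using the Lagrange interpolation formula with nodes -3, -1:
  L_0(x) = (x + 1) / -2
  L_1(x) = (x + 3) / 2
Then g(x) = 4·L_0(x) - 2·L_1(x).
Expanding and collecting terms gives g(x) = -3x - 5.
Check: g(-1) = -2. ✓

g(x) = -3x - 5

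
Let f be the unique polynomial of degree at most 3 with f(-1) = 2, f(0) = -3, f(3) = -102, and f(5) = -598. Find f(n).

Write f(n) = an^3 + bn^2 + cn + d. Substituting each data point gives a linear system:
  -a + b - c + d = 2
  d = -3
  27a + 9b + 3c + d = -102
  125a + 25b + 5c + d = -598
Solving the system yields a = -6, b = 5, c = 6, d = -3.
So f(n) = -6n^3 + 5n^2 + 6n - 3.
Check: f(3) = -102. ✓

f(n) = -6n^3 + 5n^2 + 6n - 3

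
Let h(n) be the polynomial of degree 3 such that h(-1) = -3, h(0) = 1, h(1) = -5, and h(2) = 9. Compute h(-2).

Using the Lagrange interpolation formula with nodes -1, 0, 1, 2:
  L_0(n) = n(n - 1)(n - 2) / -6
  L_1(n) = (n + 1)(n - 1)(n - 2) / 2
  L_2(n) = (n + 1)n(n - 2) / -2
  L_3(n) = (n + 1)n(n - 1) / 6
Then h(n) = -3·L_0(n) + 1·L_1(n) - 5·L_2(n) + 9·L_3(n).
Expanding and collecting terms gives h(n) = 5n³ - 5n² - 6n + 1.
Evaluating at n = -2: h(-2) = -47.

-47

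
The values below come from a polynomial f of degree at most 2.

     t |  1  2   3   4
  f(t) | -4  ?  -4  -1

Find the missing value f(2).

The 3 known points determine the degree-2 polynomial uniquely.
Write f(t) = at^2 + bt + c. Substituting each data point gives a linear system:
  a + b + c = -4
  9a + 3b + c = -4
  16a + 4b + c = -1
Solving the system yields a = 1, b = -4, c = -1.
So f(t) = t^2 - 4t - 1.
Then f(2) = -5.

-5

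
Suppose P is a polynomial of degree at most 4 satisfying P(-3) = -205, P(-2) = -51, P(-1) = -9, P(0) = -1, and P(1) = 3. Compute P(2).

Write P(x) = ax^4 + bx^3 + cx^2 + dx + e. Substituting each data point gives a linear system:
  81a - 27b + 9c - 3d + e = -205
  16a - 8b + 4c - 2d + e = -51
  a - b + c - d + e = -9
  e = -1
  a + b + c + d + e = 3
Solving the system yields a = -2, b = 1, c = 0, d = 5, e = -1.
So P(x) = -2x⁴ + x³ + 5x - 1.
Then P(2) = -15.

-15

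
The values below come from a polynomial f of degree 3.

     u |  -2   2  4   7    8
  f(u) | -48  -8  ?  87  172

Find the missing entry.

-12

The 4 known points determine the degree-3 polynomial uniquely.
Write f(u) = au^3 + bu^2 + cu + d. Substituting each data point gives a linear system:
  -8a + 4b - 2c + d = -48
  8a + 4b + 2c + d = -8
  343a + 49b + 7c + d = 87
  512a + 64b + 8c + d = 172
Solving the system yields a = 1, b = -6, c = 6, d = -4.
So f(u) = u^3 - 6u^2 + 6u - 4.
Then f(4) = -12.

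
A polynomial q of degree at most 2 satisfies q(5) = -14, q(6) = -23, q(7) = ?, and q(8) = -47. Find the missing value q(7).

-34

The 3 known points determine the degree-2 polynomial uniquely.
Write q(x) = ax^2 + bx + c. Substituting each data point gives a linear system:
  25a + 5b + c = -14
  36a + 6b + c = -23
  64a + 8b + c = -47
Solving the system yields a = -1, b = 2, c = 1.
So q(x) = -x^2 + 2x + 1.
Then q(7) = -34.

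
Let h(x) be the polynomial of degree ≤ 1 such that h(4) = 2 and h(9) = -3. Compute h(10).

-4

Write h(x) = ax + b. Substituting each data point gives a linear system:
  4a + b = 2
  9a + b = -3
Solving the system yields a = -1, b = 6.
So h(x) = -x + 6.
Then h(10) = -4.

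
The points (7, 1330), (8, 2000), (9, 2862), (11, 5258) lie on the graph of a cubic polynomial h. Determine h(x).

Using the Lagrange interpolation formula with nodes 7, 8, 9, 11:
  L_0(x) = (x - 8)(x - 9)(x - 11) / -8
  L_1(x) = (x - 7)(x - 9)(x - 11) / 3
  L_2(x) = (x - 7)(x - 8)(x - 11) / -4
  L_3(x) = (x - 7)(x - 8)(x - 9) / 24
Then h(x) = 1330·L_0(x) + 2000·L_1(x) + 2862·L_2(x) + 5258·L_3(x).
Expanding and collecting terms gives h(x) = 4x^3 - 6x.
Check: h(11) = 5258. ✓

h(x) = 4x^3 - 6x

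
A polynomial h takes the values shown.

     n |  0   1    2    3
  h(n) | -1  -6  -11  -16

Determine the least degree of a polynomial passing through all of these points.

1

Forward differences of the values at n = 0, 1, 2, 3:
  h  : -1  -6  -11  -16
  Δ  : -5  -5  -5
  Δ^2: 0  0
  Δ^3: 0
The first differences are constant (-5) and nonzero, while all higher differences vanish, so the minimal degree is 1.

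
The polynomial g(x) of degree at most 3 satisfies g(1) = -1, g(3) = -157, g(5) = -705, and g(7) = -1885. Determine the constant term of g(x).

5

Write g(x) = ax^3 + bx^2 + cx + d. Substituting each data point gives a linear system:
  a + b + c + d = -1
  27a + 9b + 3c + d = -157
  125a + 25b + 5c + d = -705
  343a + 49b + 7c + d = -1885
Solving the system yields a = -5, b = -4, c = 3, d = 5.
So g(x) = -5x^3 - 4x^2 + 3x + 5.
The constant term is 5.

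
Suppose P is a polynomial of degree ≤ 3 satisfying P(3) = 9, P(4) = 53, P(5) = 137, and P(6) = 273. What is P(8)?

749

Using the Lagrange interpolation formula with nodes 3, 4, 5, 6:
  L_0(x) = (x - 4)(x - 5)(x - 6) / -6
  L_1(x) = (x - 3)(x - 5)(x - 6) / 2
  L_2(x) = (x - 3)(x - 4)(x - 6) / -2
  L_3(x) = (x - 3)(x - 4)(x - 5) / 6
Then P(x) = 9·L_0(x) + 53·L_1(x) + 137·L_2(x) + 273·L_3(x).
Expanding and collecting terms gives P(x) = 2x^3 - 4x^2 - 2x - 3.
Evaluating at x = 8: P(8) = 749.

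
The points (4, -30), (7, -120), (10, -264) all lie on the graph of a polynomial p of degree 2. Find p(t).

Write p(t) = at^2 + bt + c. Substituting each data point gives a linear system:
  16a + 4b + c = -30
  49a + 7b + c = -120
  100a + 10b + c = -264
Solving the system yields a = -3, b = 3, c = 6.
So p(t) = -3t^2 + 3t + 6.
Check: p(7) = -120. ✓

p(t) = -3t^2 + 3t + 6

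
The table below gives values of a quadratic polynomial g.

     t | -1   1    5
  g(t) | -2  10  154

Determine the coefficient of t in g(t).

6

Write g(t) = at^2 + bt + c. Substituting each data point gives a linear system:
  a - b + c = -2
  a + b + c = 10
  25a + 5b + c = 154
Solving the system yields a = 5, b = 6, c = -1.
So g(t) = 5t^2 + 6t - 1.
The coefficient of t is 6.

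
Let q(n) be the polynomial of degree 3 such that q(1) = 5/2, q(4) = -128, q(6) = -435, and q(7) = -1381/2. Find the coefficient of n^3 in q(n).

Write q(n) = an^3 + bn^2 + cn + d. Substituting each data point gives a linear system:
  a + b + c + d = 5/2
  64a + 16b + 4c + d = -128
  216a + 36b + 6c + d = -435
  343a + 49b + 7c + d = -1381/2
Solving the system yields a = -2, b = 0, c = -3/2, d = 6.
So q(n) = -2n³ - (3/2)n + 6.
The leading coefficient is -2.

-2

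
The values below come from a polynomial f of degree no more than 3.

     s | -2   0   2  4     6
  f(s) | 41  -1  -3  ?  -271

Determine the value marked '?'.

The 4 known points determine the degree-3 polynomial uniquely.
Write f(s) = as^3 + bs^2 + cs + d. Substituting each data point gives a linear system:
  -8a + 4b - 2c + d = 41
  d = -1
  8a + 4b + 2c + d = -3
  216a + 36b + 6c + d = -271
Solving the system yields a = -2, b = 5, c = -3, d = -1.
So f(s) = -2s^3 + 5s^2 - 3s - 1.
Then f(4) = -61.

-61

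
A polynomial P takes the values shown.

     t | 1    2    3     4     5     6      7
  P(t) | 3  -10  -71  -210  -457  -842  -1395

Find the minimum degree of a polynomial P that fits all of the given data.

Forward differences of the values at t = 1, 2, 3, 4, 5, 6, 7:
  P  : 3  -10  -71  -210  -457  -842  -1395
  Δ  : -13  -61  -139  -247  -385  -553
  Δ^2: -48  -78  -108  -138  -168
  Δ^3: -30  -30  -30  -30
  Δ^4: 0  0  0
  Δ^5: 0  0
  Δ^6: 0
The third differences are constant (-30) and nonzero, while all higher differences vanish, so the minimal degree is 3.

3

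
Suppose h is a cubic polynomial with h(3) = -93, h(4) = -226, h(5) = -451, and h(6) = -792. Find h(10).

Write h(s) = as^3 + bs^2 + cs + d. Substituting each data point gives a linear system:
  27a + 9b + 3c + d = -93
  64a + 16b + 4c + d = -226
  125a + 25b + 5c + d = -451
  216a + 36b + 6c + d = -792
Solving the system yields a = -4, b = 2, c = 1, d = -6.
So h(s) = -4s^3 + 2s^2 + s - 6.
Then h(10) = -3796.

-3796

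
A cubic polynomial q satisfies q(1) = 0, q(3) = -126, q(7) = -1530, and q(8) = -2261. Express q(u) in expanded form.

q(u) = -4u^3 - 4u^2 + 5u + 3

Write q(u) = au^3 + bu^2 + cu + d. Substituting each data point gives a linear system:
  a + b + c + d = 0
  27a + 9b + 3c + d = -126
  343a + 49b + 7c + d = -1530
  512a + 64b + 8c + d = -2261
Solving the system yields a = -4, b = -4, c = 5, d = 3.
So q(u) = -4u^3 - 4u^2 + 5u + 3.
Check: q(8) = -2261. ✓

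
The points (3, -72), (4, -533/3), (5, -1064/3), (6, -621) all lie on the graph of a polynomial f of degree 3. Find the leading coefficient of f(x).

Write f(x) = ax^3 + bx^2 + cx + d. Substituting each data point gives a linear system:
  27a + 9b + 3c + d = -72
  64a + 16b + 4c + d = -533/3
  125a + 25b + 5c + d = -1064/3
  216a + 36b + 6c + d = -621
Solving the system yields a = -3, b = 1/3, c = 3, d = -3.
So f(x) = -3x³ + (1/3)x² + 3x - 3.
The leading coefficient is -3.

-3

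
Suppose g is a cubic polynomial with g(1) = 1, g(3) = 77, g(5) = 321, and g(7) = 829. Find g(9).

1697

Forward differences of the values at s = 1, 3, 5, 7:
  g  : 1  77  321  829
  Δ  : 76  244  508
  Δ^2: 168  264
  Δ^3: 96
The third differences are constant, confirming degree 3.
Interpolating (Newton forward form) and evaluating at s = 9 gives g(9) = 1697.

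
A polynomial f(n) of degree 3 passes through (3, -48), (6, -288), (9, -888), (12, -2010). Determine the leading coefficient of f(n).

-1

Write f(n) = an^3 + bn^2 + cn + d. Substituting each data point gives a linear system:
  27a + 9b + 3c + d = -48
  216a + 36b + 6c + d = -288
  729a + 81b + 9c + d = -888
  1728a + 144b + 12c + d = -2010
Solving the system yields a = -1, b = -2, c = 1, d = -6.
So f(n) = -n³ - 2n² + n - 6.
The leading coefficient is -1.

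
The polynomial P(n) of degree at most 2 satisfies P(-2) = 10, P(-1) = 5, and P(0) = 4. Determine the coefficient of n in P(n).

1

Write P(n) = an^2 + bn + c. Substituting each data point gives a linear system:
  4a - 2b + c = 10
  a - b + c = 5
  c = 4
Solving the system yields a = 2, b = 1, c = 4.
So P(n) = 2n^2 + n + 4.
The coefficient of n is 1.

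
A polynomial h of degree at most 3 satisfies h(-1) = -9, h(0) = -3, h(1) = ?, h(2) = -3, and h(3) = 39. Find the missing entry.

The 4 known points determine the degree-3 polynomial uniquely.
Write h(t) = at^3 + bt^2 + ct + d. Substituting each data point gives a linear system:
  -a + b - c + d = -9
  d = -3
  8a + 4b + 2c + d = -3
  27a + 9b + 3c + d = 39
Solving the system yields a = 4, b = -6, c = -4, d = -3.
So h(t) = 4t^3 - 6t^2 - 4t - 3.
Then h(1) = -9.

-9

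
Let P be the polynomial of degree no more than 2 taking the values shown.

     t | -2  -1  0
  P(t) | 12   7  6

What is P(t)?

P(t) = 2t^2 + t + 6

Write P(t) = at^2 + bt + c. Substituting each data point gives a linear system:
  4a - 2b + c = 12
  a - b + c = 7
  c = 6
Solving the system yields a = 2, b = 1, c = 6.
So P(t) = 2t^2 + t + 6.
Check: P(0) = 6. ✓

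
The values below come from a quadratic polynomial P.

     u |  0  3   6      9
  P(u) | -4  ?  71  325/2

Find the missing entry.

The 3 known points determine the degree-2 polynomial uniquely.
Write P(u) = au^2 + bu + c. Substituting each data point gives a linear system:
  c = -4
  36a + 6b + c = 71
  81a + 9b + c = 325/2
Solving the system yields a = 2, b = 1/2, c = -4.
So P(u) = 2u^2 + (1/2)u - 4.
Then P(3) = 31/2.

31/2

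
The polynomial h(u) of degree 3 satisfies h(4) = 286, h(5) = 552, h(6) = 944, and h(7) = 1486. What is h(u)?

h(u) = 4u^3 + 3u^2 - 5u + 2

Write h(u) = au^3 + bu^2 + cu + d. Substituting each data point gives a linear system:
  64a + 16b + 4c + d = 286
  125a + 25b + 5c + d = 552
  216a + 36b + 6c + d = 944
  343a + 49b + 7c + d = 1486
Solving the system yields a = 4, b = 3, c = -5, d = 2.
So h(u) = 4u^3 + 3u^2 - 5u + 2.
Check: h(5) = 552. ✓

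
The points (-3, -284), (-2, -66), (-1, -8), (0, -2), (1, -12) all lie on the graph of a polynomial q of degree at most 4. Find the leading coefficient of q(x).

Write q(x) = ax^4 + bx^3 + cx^2 + dx + e. Substituting each data point gives a linear system:
  81a - 27b + 9c - 3d + e = -284
  16a - 8b + 4c - 2d + e = -66
  a - b + c - d + e = -8
  e = -2
  a + b + c + d + e = -12
Solving the system yields a = -3, b = 0, c = -5, d = -2, e = -2.
So q(x) = -3x⁴ - 5x² - 2x - 2.
The leading coefficient is -3.

-3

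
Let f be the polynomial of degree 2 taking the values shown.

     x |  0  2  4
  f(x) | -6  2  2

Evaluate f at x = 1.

Forward differences of the values at x = 0, 2, 4:
  f  : -6  2  2
  Δ  : 8  0
  Δ^2: -8
The second differences are constant, confirming degree 2.
Interpolating (Newton forward form) and evaluating at x = 1 gives f(1) = -1.

-1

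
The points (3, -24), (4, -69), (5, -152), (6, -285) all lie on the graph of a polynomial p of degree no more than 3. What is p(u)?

Using the Lagrange interpolation formula with nodes 3, 4, 5, 6:
  L_0(u) = (u - 4)(u - 5)(u - 6) / -6
  L_1(u) = (u - 3)(u - 5)(u - 6) / 2
  L_2(u) = (u - 3)(u - 4)(u - 6) / -2
  L_3(u) = (u - 3)(u - 4)(u - 5) / 6
Then p(u) = -24·L_0(u) - 69·L_1(u) - 152·L_2(u) - 285·L_3(u).
Expanding and collecting terms gives p(u) = -2u³ + 5u² - 6u + 3.
Check: p(3) = -24. ✓

p(u) = -2u^3 + 5u^2 - 6u + 3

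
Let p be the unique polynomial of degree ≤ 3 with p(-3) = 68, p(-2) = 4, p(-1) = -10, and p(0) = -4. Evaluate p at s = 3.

Forward differences of the values at s = -3, -2, -1, 0:
  p  : 68  4  -10  -4
  Δ  : -64  -14  6
  Δ^2: 50  20
  Δ^3: -30
The third differences are constant, confirming degree 3.
Interpolating (Newton forward form) and evaluating at s = 3 gives p(3) = -166.

-166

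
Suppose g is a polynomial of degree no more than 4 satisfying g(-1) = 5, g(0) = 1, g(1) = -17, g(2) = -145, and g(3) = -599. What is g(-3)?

-245

Using the Lagrange interpolation formula with nodes -1, 0, 1, 2, 3:
  L_0(x) = x(x - 1)(x - 2)(x - 3) / 24
  L_1(x) = (x + 1)(x - 1)(x - 2)(x - 3) / -6
  L_2(x) = (x + 1)x(x - 2)(x - 3) / 4
  L_3(x) = (x + 1)x(x - 1)(x - 3) / -6
  L_4(x) = (x + 1)x(x - 1)(x - 2) / 24
Then g(x) = 5·L_0(x) + 1·L_1(x) - 17·L_2(x) - 145·L_3(x) - 599·L_4(x).
Expanding and collecting terms gives g(x) = -5x⁴ - 6x³ - 2x² - 5x + 1.
Evaluating at x = -3: g(-3) = -245.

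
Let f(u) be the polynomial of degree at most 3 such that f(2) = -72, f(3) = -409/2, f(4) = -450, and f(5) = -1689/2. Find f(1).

Write f(u) = au^3 + bu^2 + cu + d. Substituting each data point gives a linear system:
  8a + 4b + 2c + d = -72
  27a + 9b + 3c + d = -409/2
  64a + 16b + 4c + d = -450
  125a + 25b + 5c + d = -1689/2
Solving the system yields a = -6, b = -5/2, c = -6, d = -2.
So f(u) = -6u³ - (5/2)u² - 6u - 2.
Then f(1) = -33/2.

-33/2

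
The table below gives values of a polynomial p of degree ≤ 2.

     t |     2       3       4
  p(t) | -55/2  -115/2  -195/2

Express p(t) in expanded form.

Write p(t) = at^2 + bt + c. Substituting each data point gives a linear system:
  4a + 2b + c = -55/2
  9a + 3b + c = -115/2
  16a + 4b + c = -195/2
Solving the system yields a = -5, b = -5, c = 5/2.
So p(t) = -5t² - 5t + 5/2.
Check: p(3) = -115/2. ✓

p(t) = -5t^2 - 5t + 5/2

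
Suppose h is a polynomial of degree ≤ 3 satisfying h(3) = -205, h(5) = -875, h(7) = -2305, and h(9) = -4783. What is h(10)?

Using the Lagrange interpolation formula with nodes 3, 5, 7, 9:
  L_0(t) = (t - 5)(t - 7)(t - 9) / -48
  L_1(t) = (t - 3)(t - 7)(t - 9) / 16
  L_2(t) = (t - 3)(t - 5)(t - 9) / -16
  L_3(t) = (t - 3)(t - 5)(t - 7) / 48
Then h(t) = -205·L_0(t) - 875·L_1(t) - 2305·L_2(t) - 4783·L_3(t).
Expanding and collecting terms gives h(t) = -6t³ - 5t² - t + 5.
Evaluating at t = 10: h(10) = -6505.

-6505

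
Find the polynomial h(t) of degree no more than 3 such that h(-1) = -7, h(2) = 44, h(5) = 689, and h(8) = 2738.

h(t) = 5t^3 + 3t^2 - t - 6

Write h(t) = at^3 + bt^2 + ct + d. Substituting each data point gives a linear system:
  -a + b - c + d = -7
  8a + 4b + 2c + d = 44
  125a + 25b + 5c + d = 689
  512a + 64b + 8c + d = 2738
Solving the system yields a = 5, b = 3, c = -1, d = -6.
So h(t) = 5t³ + 3t² - t - 6.
Check: h(5) = 689. ✓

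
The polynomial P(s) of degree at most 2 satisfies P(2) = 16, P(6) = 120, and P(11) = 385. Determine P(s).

P(s) = 3s^2 + 2s

Write P(s) = as^2 + bs + c. Substituting each data point gives a linear system:
  4a + 2b + c = 16
  36a + 6b + c = 120
  121a + 11b + c = 385
Solving the system yields a = 3, b = 2, c = 0.
So P(s) = 3s² + 2s.
Check: P(11) = 385. ✓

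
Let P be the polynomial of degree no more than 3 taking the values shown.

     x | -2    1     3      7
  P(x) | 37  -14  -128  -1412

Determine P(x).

Write P(x) = ax^3 + bx^2 + cx + d. Substituting each data point gives a linear system:
  -8a + 4b - 2c + d = 37
  a + b + c + d = -14
  27a + 9b + 3c + d = -128
  343a + 49b + 7c + d = -1412
Solving the system yields a = -4, b = 0, c = -5, d = -5.
So P(x) = -4x^3 - 5x - 5.
Check: P(7) = -1412. ✓

P(x) = -4x^3 - 5x - 5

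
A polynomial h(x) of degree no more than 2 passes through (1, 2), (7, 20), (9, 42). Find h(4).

Write h(x) = ax^2 + bx + c. Substituting each data point gives a linear system:
  a + b + c = 2
  49a + 7b + c = 20
  81a + 9b + c = 42
Solving the system yields a = 1, b = -5, c = 6.
So h(x) = x^2 - 5x + 6.
Then h(4) = 2.

2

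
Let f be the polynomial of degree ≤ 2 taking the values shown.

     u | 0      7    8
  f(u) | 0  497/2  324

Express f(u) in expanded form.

f(u) = 5u^2 + (1/2)u

Write f(u) = au^2 + bu + c. Substituting each data point gives a linear system:
  c = 0
  49a + 7b + c = 497/2
  64a + 8b + c = 324
Solving the system yields a = 5, b = 1/2, c = 0.
So f(u) = 5u^2 + (1/2)u.
Check: f(8) = 324. ✓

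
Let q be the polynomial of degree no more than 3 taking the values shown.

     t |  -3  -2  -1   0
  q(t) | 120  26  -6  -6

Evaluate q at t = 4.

Write q(t) = at^3 + bt^2 + ct + d. Substituting each data point gives a linear system:
  -27a + 9b - 3c + d = 120
  -8a + 4b - 2c + d = 26
  -a + b - c + d = -6
  d = -6
Solving the system yields a = -5, b = 1, c = 6, d = -6.
So q(t) = -5t³ + t² + 6t - 6.
Then q(4) = -286.

-286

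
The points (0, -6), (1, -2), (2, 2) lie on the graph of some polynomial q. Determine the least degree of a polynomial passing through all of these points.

1

Forward differences of the values at s = 0, 1, 2:
  q  : -6  -2  2
  Δ  : 4  4
  Δ^2: 0
The first differences are constant (4) and nonzero, while all higher differences vanish, so the minimal degree is 1.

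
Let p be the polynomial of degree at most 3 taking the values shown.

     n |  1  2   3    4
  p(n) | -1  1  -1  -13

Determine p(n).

Using the Lagrange interpolation formula with nodes 1, 2, 3, 4:
  L_0(n) = (n - 2)(n - 3)(n - 4) / -6
  L_1(n) = (n - 1)(n - 3)(n - 4) / 2
  L_2(n) = (n - 1)(n - 2)(n - 4) / -2
  L_3(n) = (n - 1)(n - 2)(n - 3) / 6
Then p(n) = -1·L_0(n) + 1·L_1(n) - 1·L_2(n) - 13·L_3(n).
Expanding and collecting terms gives p(n) = -n^3 + 4n^2 - 3n - 1.
Check: p(4) = -13. ✓

p(n) = -n^3 + 4n^2 - 3n - 1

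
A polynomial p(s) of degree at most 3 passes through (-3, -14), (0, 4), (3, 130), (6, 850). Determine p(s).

Write p(s) = as^3 + bs^2 + cs + d. Substituting each data point gives a linear system:
  -27a + 9b - 3c + d = -14
  d = 4
  27a + 9b + 3c + d = 130
  216a + 36b + 6c + d = 850
Solving the system yields a = 3, b = 6, c = -3, d = 4.
So p(s) = 3s³ + 6s² - 3s + 4.
Check: p(6) = 850. ✓

p(s) = 3s^3 + 6s^2 - 3s + 4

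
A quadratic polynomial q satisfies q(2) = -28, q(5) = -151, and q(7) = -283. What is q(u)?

q(u) = -5u^2 - 6u + 4

Write q(u) = au^2 + bu + c. Substituting each data point gives a linear system:
  4a + 2b + c = -28
  25a + 5b + c = -151
  49a + 7b + c = -283
Solving the system yields a = -5, b = -6, c = 4.
So q(u) = -5u² - 6u + 4.
Check: q(2) = -28. ✓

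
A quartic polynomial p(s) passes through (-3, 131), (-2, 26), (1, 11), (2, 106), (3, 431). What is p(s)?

p(s) = 3s^4 + 6s^3 + 4s^2 - 4s + 2

Using the Lagrange interpolation formula with nodes -3, -2, 1, 2, 3:
  L_0(s) = (s + 2)(s - 1)(s - 2)(s - 3) / 120
  L_1(s) = (s + 3)(s - 1)(s - 2)(s - 3) / -60
  L_2(s) = (s + 3)(s + 2)(s - 2)(s - 3) / 24
  L_3(s) = (s + 3)(s + 2)(s - 1)(s - 3) / -20
  L_4(s) = (s + 3)(s + 2)(s - 1)(s - 2) / 60
Then p(s) = 131·L_0(s) + 26·L_1(s) + 11·L_2(s) + 106·L_3(s) + 431·L_4(s).
Expanding and collecting terms gives p(s) = 3s⁴ + 6s³ + 4s² - 4s + 2.
Check: p(-2) = 26. ✓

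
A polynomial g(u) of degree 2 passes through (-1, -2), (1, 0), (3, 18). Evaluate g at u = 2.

7

Write g(u) = au^2 + bu + c. Substituting each data point gives a linear system:
  a - b + c = -2
  a + b + c = 0
  9a + 3b + c = 18
Solving the system yields a = 2, b = 1, c = -3.
So g(u) = 2u^2 + u - 3.
Then g(2) = 7.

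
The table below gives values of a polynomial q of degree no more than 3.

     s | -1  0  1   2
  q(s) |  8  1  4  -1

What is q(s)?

q(s) = -3s^3 + 5s^2 + s + 1

Write q(s) = as^3 + bs^2 + cs + d. Substituting each data point gives a linear system:
  -a + b - c + d = 8
  d = 1
  a + b + c + d = 4
  8a + 4b + 2c + d = -1
Solving the system yields a = -3, b = 5, c = 1, d = 1.
So q(s) = -3s³ + 5s² + s + 1.
Check: q(1) = 4. ✓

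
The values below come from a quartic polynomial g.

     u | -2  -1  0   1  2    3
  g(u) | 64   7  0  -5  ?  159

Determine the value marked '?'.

On equispaced nodes a degree-4 polynomial has vanishing fifth forward difference, so
  - g(-2) + 5·g(-1) - 10·g(0) + 10·g(1) - 5·g(2) + g(3) = 0.
Substituting the known values and solving for g(2):
  -5·g(2) = -80
  g(2) = 16.

16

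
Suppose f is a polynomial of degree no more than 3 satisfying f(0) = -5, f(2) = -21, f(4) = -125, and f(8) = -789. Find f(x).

Write f(x) = ax^3 + bx^2 + cx + d. Substituting each data point gives a linear system:
  d = -5
  8a + 4b + 2c + d = -21
  64a + 16b + 4c + d = -125
  512a + 64b + 8c + d = -789
Solving the system yields a = -1, b = -5, c = 6, d = -5.
So f(x) = -x³ - 5x² + 6x - 5.
Check: f(8) = -789. ✓

f(x) = -x^3 - 5x^2 + 6x - 5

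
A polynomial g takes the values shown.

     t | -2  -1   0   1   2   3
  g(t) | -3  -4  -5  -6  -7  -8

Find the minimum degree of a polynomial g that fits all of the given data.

Forward differences of the values at t = -2, -1, 0, 1, 2, 3:
  g  : -3  -4  -5  -6  -7  -8
  Δ  : -1  -1  -1  -1  -1
  Δ^2: 0  0  0  0
  Δ^3: 0  0  0
  Δ^4: 0  0
  Δ^5: 0
The first differences are constant (-1) and nonzero, while all higher differences vanish, so the minimal degree is 1.

1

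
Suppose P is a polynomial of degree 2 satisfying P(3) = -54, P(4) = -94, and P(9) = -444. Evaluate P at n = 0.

6

Using the Lagrange interpolation formula with nodes 3, 4, 9:
  L_0(n) = (n - 4)(n - 9) / 6
  L_1(n) = (n - 3)(n - 9) / -5
  L_2(n) = (n - 3)(n - 4) / 30
Then P(n) = -54·L_0(n) - 94·L_1(n) - 444·L_2(n).
Expanding and collecting terms gives P(n) = -5n² - 5n + 6.
Evaluating at n = 0: P(0) = 6.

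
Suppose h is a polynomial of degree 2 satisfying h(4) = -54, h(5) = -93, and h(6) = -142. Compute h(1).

Forward differences of the values at n = 4, 5, 6:
  h  : -54  -93  -142
  Δ  : -39  -49
  Δ^2: -10
The second differences are constant, confirming degree 2.
Interpolating (Newton forward form) and evaluating at n = 1 gives h(1) = 3.

3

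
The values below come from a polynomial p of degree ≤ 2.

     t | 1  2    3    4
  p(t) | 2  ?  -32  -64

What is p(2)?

-10

On equispaced nodes a degree-2 polynomial has vanishing third forward difference, so
  - p(1) + 3·p(2) - 3·p(3) + p(4) = 0.
Substituting the known values and solving for p(2):
  3·p(2) = -30
  p(2) = -10.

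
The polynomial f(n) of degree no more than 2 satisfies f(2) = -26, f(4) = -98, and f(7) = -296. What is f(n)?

f(n) = -6n^2 - 2

Using the Lagrange interpolation formula with nodes 2, 4, 7:
  L_0(n) = (n - 4)(n - 7) / 10
  L_1(n) = (n - 2)(n - 7) / -6
  L_2(n) = (n - 2)(n - 4) / 15
Then f(n) = -26·L_0(n) - 98·L_1(n) - 296·L_2(n).
Expanding and collecting terms gives f(n) = -6n² - 2.
Check: f(7) = -296. ✓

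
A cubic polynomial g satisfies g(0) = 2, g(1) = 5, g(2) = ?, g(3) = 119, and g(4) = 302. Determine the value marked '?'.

The 4 known points determine the degree-3 polynomial uniquely.
Write g(s) = as^3 + bs^2 + cs + d. Substituting each data point gives a linear system:
  d = 2
  a + b + c + d = 5
  27a + 9b + 3c + d = 119
  64a + 16b + 4c + d = 302
Solving the system yields a = 6, b = -6, c = 3, d = 2.
So g(s) = 6s³ - 6s² + 3s + 2.
Then g(2) = 32.

32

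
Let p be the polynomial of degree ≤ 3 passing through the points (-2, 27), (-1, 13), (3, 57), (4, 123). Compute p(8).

787

Using the Lagrange interpolation formula with nodes -2, -1, 3, 4:
  L_0(x) = (x + 1)(x - 3)(x - 4) / -30
  L_1(x) = (x + 2)(x - 3)(x - 4) / 20
  L_2(x) = (x + 2)(x + 1)(x - 4) / -20
  L_3(x) = (x + 2)(x + 1)(x - 3) / 30
Then p(x) = 27·L_0(x) + 13·L_1(x) + 57·L_2(x) + 123·L_3(x).
Expanding and collecting terms gives p(x) = x^3 + 5x^2 - 6x + 3.
Evaluating at x = 8: p(8) = 787.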